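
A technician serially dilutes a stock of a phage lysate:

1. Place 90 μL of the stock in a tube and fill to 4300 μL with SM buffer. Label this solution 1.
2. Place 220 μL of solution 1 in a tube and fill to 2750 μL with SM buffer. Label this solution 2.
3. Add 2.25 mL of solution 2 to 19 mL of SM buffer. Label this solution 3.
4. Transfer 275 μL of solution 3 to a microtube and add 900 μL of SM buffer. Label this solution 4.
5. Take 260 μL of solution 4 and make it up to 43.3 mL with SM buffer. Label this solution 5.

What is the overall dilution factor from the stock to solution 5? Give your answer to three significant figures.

4.01 × 10^6

Step 1: 90 μL brought to 4300 μL → factor 4300/90 = 47.778
Step 2: 220 μL brought to 2750 μL → factor 2750/220 = 12.5
Step 3: 2.25 mL + 19 mL = 21.25 mL total → factor 21.25/2.25 = 9.4444
Step 4: 275 μL + 900 μL = 1175 μL total → factor 1175/275 = 4.2727
Step 5: 260 μL brought to 43.3 mL → factor 43300/260 = 166.54
Overall dilution factor = 47.778 × 12.5 × 9.4444 × 4.2727 × 166.54 = 4.0136 × 10^6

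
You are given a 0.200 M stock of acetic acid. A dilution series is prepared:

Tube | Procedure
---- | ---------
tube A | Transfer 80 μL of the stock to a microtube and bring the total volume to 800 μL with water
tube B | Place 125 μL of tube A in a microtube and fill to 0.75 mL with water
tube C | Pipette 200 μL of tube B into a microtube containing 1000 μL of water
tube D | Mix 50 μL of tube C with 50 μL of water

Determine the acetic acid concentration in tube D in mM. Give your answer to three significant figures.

0.278 mM

Step 1: 80 μL brought to 800 μL → factor 800/80 = 10
Step 2: 125 μL brought to 0.75 mL → factor 750/125 = 6
Step 3: 200 μL + 1000 μL = 1200 μL total → factor 1200/200 = 6
Step 4: 50 μL + 50 μL = 100 μL total → factor 100/50 = 2
Overall dilution factor = 10 × 6 × 6 × 2 = 720
Final = 0.200 M / 720 = 0.0002778 M = 0.278 mM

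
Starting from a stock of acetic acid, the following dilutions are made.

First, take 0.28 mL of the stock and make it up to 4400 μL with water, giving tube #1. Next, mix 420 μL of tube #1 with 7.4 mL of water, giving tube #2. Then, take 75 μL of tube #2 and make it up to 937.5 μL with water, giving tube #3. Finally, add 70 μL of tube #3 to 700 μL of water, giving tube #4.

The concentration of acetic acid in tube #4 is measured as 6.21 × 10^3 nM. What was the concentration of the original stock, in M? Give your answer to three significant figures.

0.250 M

Step 1: 0.28 mL brought to 4400 μL → factor 4.4/0.28 = 15.714
Step 2: 420 μL + 7.4 mL = 7820 μL total → factor 7820/420 = 18.619
Step 3: 75 μL brought to 937.5 μL → factor 937.5/75 = 12.5
Step 4: 70 μL + 700 μL = 770 μL total → factor 770/70 = 11
Overall dilution factor = 15.714 × 18.619 × 12.5 × 11 = 40230
Stock = 6.21 × 10^3 nM × 40230 = 2.498 × 10^8 nM = 0.250 M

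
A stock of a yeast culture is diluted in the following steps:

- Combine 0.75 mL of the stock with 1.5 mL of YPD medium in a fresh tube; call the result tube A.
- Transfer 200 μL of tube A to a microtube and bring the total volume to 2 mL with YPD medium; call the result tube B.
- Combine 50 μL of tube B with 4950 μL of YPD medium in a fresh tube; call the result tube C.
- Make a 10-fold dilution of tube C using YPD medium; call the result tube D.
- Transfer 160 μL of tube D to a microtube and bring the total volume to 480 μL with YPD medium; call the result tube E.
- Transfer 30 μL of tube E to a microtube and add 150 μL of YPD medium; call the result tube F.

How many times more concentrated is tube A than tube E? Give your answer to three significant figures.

3.00 × 10^4

Step 1: 0.75 mL + 1.5 mL = 2.25 mL total → factor 2.25/0.75 = 3
Step 2: 200 μL brought to 2 mL → factor 2000/200 = 10
Step 3: 50 μL + 4950 μL = 5000 μL total → factor 5000/50 = 100
Step 4: 10-fold → factor 10
Step 5: 160 μL brought to 480 μL → factor 480/160 = 3
Dilution factor to tube A = 3; to tube E = 90000
[tube A]/[tube E] = (factor to tube E)/(factor to tube A) = 90000/3 = 3.00 × 10^4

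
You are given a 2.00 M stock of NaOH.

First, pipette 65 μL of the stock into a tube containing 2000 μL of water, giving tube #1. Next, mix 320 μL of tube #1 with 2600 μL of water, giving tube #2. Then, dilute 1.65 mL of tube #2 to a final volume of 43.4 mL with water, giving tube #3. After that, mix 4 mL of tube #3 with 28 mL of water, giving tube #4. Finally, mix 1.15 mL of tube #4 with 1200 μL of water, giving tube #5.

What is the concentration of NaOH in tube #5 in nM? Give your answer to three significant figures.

Step 1: 65 μL + 2000 μL = 2065 μL total → factor 2065/65 = 31.769
Step 2: 320 μL + 2600 μL = 2920 μL total → factor 2920/320 = 9.125
Step 3: 1.65 mL brought to 43.4 mL → factor 43.4/1.65 = 26.303
Step 4: 4 mL + 28 mL = 32 mL total → factor 32/4 = 8
Step 5: 1.15 mL + 1200 μL = 2.35 mL total → factor 2.35/1.15 = 2.0435
Overall dilution factor = 31.769 × 9.125 × 26.303 × 8 × 2.0435 = 1.2465 × 10^5
Final = 2.00 M / 1.2465 × 10^5 = 1.604 × 10^-5 M = 1.60 × 10^4 nM

1.60 × 10^4 nM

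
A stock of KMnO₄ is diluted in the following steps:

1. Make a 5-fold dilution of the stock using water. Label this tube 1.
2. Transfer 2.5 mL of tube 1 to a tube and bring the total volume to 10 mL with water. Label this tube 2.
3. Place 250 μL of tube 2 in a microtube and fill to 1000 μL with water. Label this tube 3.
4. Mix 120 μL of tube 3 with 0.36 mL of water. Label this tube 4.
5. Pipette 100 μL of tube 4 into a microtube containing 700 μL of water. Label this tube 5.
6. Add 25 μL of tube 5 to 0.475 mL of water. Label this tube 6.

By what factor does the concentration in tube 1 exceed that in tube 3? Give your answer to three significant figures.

Step 1: 5-fold → factor 5
Step 2: 2.5 mL brought to 10 mL → factor 10/2.5 = 4
Step 3: 250 μL brought to 1000 μL → factor 1000/250 = 4
Dilution factor to tube 1 = 5; to tube 3 = 80
[tube 1]/[tube 3] = (factor to tube 3)/(factor to tube 1) = 80/5 = 16.0

16.0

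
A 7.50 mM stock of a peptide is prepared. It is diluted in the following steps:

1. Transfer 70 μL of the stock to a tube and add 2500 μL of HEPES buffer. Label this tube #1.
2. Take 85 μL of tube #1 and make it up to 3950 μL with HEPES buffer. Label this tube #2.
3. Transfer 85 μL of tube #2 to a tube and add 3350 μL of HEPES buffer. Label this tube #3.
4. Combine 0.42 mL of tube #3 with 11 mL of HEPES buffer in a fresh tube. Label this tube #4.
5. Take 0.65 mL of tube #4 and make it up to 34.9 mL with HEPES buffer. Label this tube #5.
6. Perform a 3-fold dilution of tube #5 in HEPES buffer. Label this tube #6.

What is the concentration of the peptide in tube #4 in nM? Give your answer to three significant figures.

Step 1: 70 μL + 2500 μL = 2570 μL total → factor 2570/70 = 36.714
Step 2: 85 μL brought to 3950 μL → factor 3950/85 = 46.471
Step 3: 85 μL + 3350 μL = 3435 μL total → factor 3435/85 = 40.412
Step 4: 0.42 mL + 11 mL = 11.42 mL total → factor 11.42/0.42 = 27.19
Dilution factor through tube #4 = 36.714 × 46.471 × 40.412 × 27.19 = 1.8747 × 10^6
[tube #4] = 7.50 mM / 1.8747 × 10^6 = 4.001 × 10^-6 mM = 4.00 nM

4.00 nM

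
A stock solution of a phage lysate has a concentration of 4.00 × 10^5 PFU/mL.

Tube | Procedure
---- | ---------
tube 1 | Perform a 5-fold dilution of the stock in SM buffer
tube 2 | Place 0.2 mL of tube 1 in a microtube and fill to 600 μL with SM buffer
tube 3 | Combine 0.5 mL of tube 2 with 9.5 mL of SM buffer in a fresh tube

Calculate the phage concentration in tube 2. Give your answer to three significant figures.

2.67 × 10^4 PFU/mL

Step 1: 5-fold → factor 5
Step 2: 0.2 mL brought to 600 μL → factor 0.6/0.2 = 3
Dilution factor through tube 2 = 5 × 3 = 15
[tube 2] = 4.00 × 10^5 PFU/mL / 15 = 2.67 × 10^4 PFU/mL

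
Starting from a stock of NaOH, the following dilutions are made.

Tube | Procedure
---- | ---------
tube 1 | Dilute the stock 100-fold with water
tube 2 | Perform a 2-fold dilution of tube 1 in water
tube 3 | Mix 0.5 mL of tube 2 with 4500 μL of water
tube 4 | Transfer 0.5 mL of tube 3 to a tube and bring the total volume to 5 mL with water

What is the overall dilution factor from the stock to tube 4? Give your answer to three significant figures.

Step 1: 100-fold → factor 100
Step 2: 2-fold → factor 2
Step 3: 0.5 mL + 4500 μL = 5 mL total → factor 5/0.5 = 10
Step 4: 0.5 mL brought to 5 mL → factor 5/0.5 = 10
Overall dilution factor = 100 × 2 × 10 × 10 = 20000

2.00 × 10^4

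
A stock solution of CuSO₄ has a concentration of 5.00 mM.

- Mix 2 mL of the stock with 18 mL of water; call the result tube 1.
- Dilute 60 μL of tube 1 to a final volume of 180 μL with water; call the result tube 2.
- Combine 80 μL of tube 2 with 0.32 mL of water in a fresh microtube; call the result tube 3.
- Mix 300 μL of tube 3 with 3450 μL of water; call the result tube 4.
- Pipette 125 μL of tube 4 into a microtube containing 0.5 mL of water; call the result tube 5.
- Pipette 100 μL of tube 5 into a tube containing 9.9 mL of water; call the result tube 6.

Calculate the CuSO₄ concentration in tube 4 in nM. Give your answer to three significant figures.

Step 1: 2 mL + 18 mL = 20 mL total → factor 20/2 = 10
Step 2: 60 μL brought to 180 μL → factor 180/60 = 3
Step 3: 80 μL + 0.32 mL = 400 μL total → factor 400/80 = 5
Step 4: 300 μL + 3450 μL = 3750 μL total → factor 3750/300 = 12.5
Dilution factor through tube 4 = 10 × 3 × 5 × 12.5 = 1875
[tube 4] = 5.00 mM / 1875 = 0.002667 mM = 2.67 × 10^3 nM

2.67 × 10^3 nM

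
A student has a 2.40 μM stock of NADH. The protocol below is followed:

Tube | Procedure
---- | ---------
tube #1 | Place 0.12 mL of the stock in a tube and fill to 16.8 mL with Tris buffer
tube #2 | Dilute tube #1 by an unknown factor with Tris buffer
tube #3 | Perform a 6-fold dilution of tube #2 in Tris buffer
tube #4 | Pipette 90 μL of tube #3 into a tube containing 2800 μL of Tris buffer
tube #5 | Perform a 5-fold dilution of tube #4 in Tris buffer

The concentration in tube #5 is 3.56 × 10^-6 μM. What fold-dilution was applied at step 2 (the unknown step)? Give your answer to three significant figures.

5.00-fold

Step 1: 0.12 mL brought to 16.8 mL → factor 16.8/0.12 = 140
Step 2: unknown factor x
Step 3: 6-fold → factor 6
Step 4: 90 μL + 2800 μL = 2890 μL total → factor 2890/90 = 32.111
Step 5: 5-fold → factor 5
Product of known-step factors = 1.3487 × 10^5
Overall factor = 2.40 μM / (3.56 × 10^-6 μM) = 6.7416 × 10^5
x = 6.7416 × 10^5 / 1.3487 × 10^5 = 5.00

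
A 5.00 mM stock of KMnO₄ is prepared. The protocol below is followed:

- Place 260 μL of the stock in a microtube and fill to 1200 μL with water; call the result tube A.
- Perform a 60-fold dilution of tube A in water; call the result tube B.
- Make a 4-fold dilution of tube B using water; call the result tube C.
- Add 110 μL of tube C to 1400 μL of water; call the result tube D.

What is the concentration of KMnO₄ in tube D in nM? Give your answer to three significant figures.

Step 1: 260 μL brought to 1200 μL → factor 1200/260 = 4.6154
Step 2: 60-fold → factor 60
Step 3: 4-fold → factor 4
Step 4: 110 μL + 1400 μL = 1510 μL total → factor 1510/110 = 13.727
Overall dilution factor = 4.6154 × 60 × 4 × 13.727 = 15206
Final = 5.00 mM / 15206 = 0.0003288 mM = 329 nM

329 nM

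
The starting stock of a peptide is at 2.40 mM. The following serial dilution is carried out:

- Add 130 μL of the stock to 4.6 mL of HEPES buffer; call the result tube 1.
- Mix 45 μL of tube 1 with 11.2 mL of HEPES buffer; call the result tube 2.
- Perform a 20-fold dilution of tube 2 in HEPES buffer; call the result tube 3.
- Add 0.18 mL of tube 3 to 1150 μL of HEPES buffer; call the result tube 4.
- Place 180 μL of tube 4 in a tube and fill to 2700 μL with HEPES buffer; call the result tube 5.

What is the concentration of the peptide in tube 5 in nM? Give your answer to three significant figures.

0.119 nM

Step 1: 130 μL + 4.6 mL = 4730 μL total → factor 4730/130 = 36.385
Step 2: 45 μL + 11.2 mL = 11245 μL total → factor 11245/45 = 249.89
Step 3: 20-fold → factor 20
Step 4: 0.18 mL + 1150 μL = 1.33 mL total → factor 1.33/0.18 = 7.3889
Step 5: 180 μL brought to 2700 μL → factor 2700/180 = 15
Overall dilution factor = 36.385 × 249.89 × 20 × 7.3889 × 15 = 2.0154 × 10^7
Final = 2.40 mM / 2.0154 × 10^7 = 1.191 × 10^-7 mM = 0.119 nM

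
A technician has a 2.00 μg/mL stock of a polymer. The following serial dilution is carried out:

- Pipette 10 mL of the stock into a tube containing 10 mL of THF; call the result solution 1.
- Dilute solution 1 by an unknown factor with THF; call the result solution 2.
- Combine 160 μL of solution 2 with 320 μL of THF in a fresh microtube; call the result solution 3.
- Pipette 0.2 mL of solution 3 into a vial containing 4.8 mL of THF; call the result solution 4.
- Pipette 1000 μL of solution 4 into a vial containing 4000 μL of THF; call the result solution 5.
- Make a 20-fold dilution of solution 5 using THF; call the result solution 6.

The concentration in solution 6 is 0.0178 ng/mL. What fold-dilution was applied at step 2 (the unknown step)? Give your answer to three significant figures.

Step 1: 10 mL + 10 mL = 20 mL total → factor 20/10 = 2
Step 2: unknown factor x
Step 3: 160 μL + 320 μL = 480 μL total → factor 480/160 = 3
Step 4: 0.2 mL + 4.8 mL = 5 mL total → factor 5/0.2 = 25
Step 5: 1000 μL + 4000 μL = 5000 μL total → factor 5000/1000 = 5
Step 6: 20-fold → factor 20
Product of known-step factors = 15000
Overall factor = 2.00 μg/mL / (0.0178 ng/mL) = 1.1236 × 10^5
x = 1.1236 × 10^5 / 15000 = 7.49

7.49-fold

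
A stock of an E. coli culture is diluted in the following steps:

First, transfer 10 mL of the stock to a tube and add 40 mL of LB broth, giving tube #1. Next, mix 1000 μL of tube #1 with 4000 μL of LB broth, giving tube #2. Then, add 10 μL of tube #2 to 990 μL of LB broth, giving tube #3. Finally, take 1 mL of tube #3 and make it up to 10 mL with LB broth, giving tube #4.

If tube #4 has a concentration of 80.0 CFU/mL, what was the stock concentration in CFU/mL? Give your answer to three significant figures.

2.00 × 10^6 CFU/mL

Step 1: 10 mL + 40 mL = 50 mL total → factor 50/10 = 5
Step 2: 1000 μL + 4000 μL = 5000 μL total → factor 5000/1000 = 5
Step 3: 10 μL + 990 μL = 1000 μL total → factor 1000/10 = 100
Step 4: 1 mL brought to 10 mL → factor 10/1 = 10
Overall dilution factor = 5 × 5 × 100 × 10 = 25000
Stock = 80.0 CFU/mL × 25000 = 2.00 × 10^6 CFU/mL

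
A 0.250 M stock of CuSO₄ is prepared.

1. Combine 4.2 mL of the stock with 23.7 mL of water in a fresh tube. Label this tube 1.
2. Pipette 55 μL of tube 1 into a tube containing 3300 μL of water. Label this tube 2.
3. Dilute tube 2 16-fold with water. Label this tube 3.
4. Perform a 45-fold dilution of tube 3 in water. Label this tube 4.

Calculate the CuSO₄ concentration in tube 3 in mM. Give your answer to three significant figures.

0.0386 mM

Step 1: 4.2 mL + 23.7 mL = 27.9 mL total → factor 27.9/4.2 = 6.6429
Step 2: 55 μL + 3300 μL = 3355 μL total → factor 3355/55 = 61
Step 3: 16-fold → factor 16
Dilution factor through tube 3 = 6.6429 × 61 × 16 = 6483.4
[tube 3] = 0.250 M / 6483.4 = 3.856 × 10^-5 M = 0.0386 mM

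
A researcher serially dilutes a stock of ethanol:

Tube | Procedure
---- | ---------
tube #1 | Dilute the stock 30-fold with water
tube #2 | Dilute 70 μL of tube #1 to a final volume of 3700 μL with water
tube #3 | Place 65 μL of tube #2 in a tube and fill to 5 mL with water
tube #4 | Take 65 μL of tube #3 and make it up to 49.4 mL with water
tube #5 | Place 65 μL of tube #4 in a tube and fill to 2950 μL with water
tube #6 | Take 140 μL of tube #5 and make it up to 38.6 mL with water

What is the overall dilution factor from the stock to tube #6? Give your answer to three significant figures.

1.16 × 10^12

Step 1: 30-fold → factor 30
Step 2: 70 μL brought to 3700 μL → factor 3700/70 = 52.857
Step 3: 65 μL brought to 5 mL → factor 5000/65 = 76.923
Step 4: 65 μL brought to 49.4 mL → factor 49400/65 = 760
Step 5: 65 μL brought to 2950 μL → factor 2950/65 = 45.385
Step 6: 140 μL brought to 38.6 mL → factor 38600/140 = 275.71
Overall dilution factor = 30 × 52.857 × 76.923 × 760 × 45.385 × 275.71 = 1.16 × 10^12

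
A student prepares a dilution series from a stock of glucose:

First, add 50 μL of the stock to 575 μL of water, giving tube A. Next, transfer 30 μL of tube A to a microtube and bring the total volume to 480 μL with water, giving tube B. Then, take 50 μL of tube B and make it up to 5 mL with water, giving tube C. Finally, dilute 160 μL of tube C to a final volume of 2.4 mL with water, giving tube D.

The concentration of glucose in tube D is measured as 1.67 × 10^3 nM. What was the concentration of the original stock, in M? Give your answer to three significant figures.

0.501 M

Step 1: 50 μL + 575 μL = 625 μL total → factor 625/50 = 12.5
Step 2: 30 μL brought to 480 μL → factor 480/30 = 16
Step 3: 50 μL brought to 5 mL → factor 5000/50 = 100
Step 4: 160 μL brought to 2.4 mL → factor 2400/160 = 15
Overall dilution factor = 12.5 × 16 × 100 × 15 = 3 × 10^5
Stock = 1.67 × 10^3 nM × 3 × 10^5 = 5.010 × 10^8 nM = 0.501 M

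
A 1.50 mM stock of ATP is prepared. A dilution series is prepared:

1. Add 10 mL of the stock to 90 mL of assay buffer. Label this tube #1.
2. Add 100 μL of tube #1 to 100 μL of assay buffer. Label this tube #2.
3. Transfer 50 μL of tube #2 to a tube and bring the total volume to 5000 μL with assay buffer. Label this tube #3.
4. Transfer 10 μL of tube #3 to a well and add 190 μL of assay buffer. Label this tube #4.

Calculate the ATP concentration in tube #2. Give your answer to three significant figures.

0.0750 mM

Step 1: 10 mL + 90 mL = 100 mL total → factor 100/10 = 10
Step 2: 100 μL + 100 μL = 200 μL total → factor 200/100 = 2
Dilution factor through tube #2 = 10 × 2 = 20
[tube #2] = 1.50 mM / 20 = 0.0750 mM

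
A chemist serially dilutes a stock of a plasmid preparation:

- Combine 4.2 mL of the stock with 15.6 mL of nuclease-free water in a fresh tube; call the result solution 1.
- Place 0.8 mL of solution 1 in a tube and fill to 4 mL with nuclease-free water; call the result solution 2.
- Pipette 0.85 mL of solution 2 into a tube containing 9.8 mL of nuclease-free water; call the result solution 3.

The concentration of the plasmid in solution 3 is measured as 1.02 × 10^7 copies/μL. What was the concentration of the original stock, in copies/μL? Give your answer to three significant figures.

Step 1: 4.2 mL + 15.6 mL = 19.8 mL total → factor 19.8/4.2 = 4.7143
Step 2: 0.8 mL brought to 4 mL → factor 4/0.8 = 5
Step 3: 0.85 mL + 9.8 mL = 10.65 mL total → factor 10.65/0.85 = 12.529
Overall dilution factor = 4.7143 × 5 × 12.529 = 295.34
Stock = 1.02 × 10^7 copies/μL × 295.34 = 3.01 × 10^9 copies/μL

3.01 × 10^9 copies/μL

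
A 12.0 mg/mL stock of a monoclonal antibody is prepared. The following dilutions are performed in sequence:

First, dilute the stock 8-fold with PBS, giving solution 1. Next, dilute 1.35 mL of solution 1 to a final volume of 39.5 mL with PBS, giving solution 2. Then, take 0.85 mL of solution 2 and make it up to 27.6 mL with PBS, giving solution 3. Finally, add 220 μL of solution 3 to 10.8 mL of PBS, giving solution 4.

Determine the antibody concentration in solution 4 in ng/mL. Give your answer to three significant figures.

Step 1: 8-fold → factor 8
Step 2: 1.35 mL brought to 39.5 mL → factor 39.5/1.35 = 29.259
Step 3: 0.85 mL brought to 27.6 mL → factor 27.6/0.85 = 32.471
Step 4: 220 μL + 10.8 mL = 11020 μL total → factor 11020/220 = 50.091
Overall dilution factor = 8 × 29.259 × 32.471 × 50.091 = 3.8072 × 10^5
Final = 12.0 mg/mL / 3.8072 × 10^5 = 3.152 × 10^-5 mg/mL = 31.5 ng/mL

31.5 ng/mL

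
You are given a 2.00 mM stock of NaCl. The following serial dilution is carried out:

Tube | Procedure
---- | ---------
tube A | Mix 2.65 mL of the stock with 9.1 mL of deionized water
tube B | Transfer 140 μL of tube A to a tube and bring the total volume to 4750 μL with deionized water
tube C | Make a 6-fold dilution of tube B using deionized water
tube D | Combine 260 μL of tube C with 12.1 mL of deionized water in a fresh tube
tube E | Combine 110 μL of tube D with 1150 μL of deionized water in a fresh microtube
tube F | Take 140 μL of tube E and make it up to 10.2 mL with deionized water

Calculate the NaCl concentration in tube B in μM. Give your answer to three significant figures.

Step 1: 2.65 mL + 9.1 mL = 11.75 mL total → factor 11.75/2.65 = 4.434
Step 2: 140 μL brought to 4750 μL → factor 4750/140 = 33.929
Dilution factor through tube B = 4.434 × 33.929 = 150.44
[tube B] = 2.00 mM / 150.44 = 0.01329 mM = 13.3 μM

13.3 μM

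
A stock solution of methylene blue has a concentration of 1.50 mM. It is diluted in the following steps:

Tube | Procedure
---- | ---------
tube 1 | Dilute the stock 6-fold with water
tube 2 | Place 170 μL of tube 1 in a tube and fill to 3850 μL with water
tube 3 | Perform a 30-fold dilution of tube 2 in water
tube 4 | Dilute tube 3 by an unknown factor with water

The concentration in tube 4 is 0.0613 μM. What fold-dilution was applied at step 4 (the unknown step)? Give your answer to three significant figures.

6.00-fold

Step 1: 6-fold → factor 6
Step 2: 170 μL brought to 3850 μL → factor 3850/170 = 22.647
Step 3: 30-fold → factor 30
Step 4: unknown factor x
Product of known-step factors = 4076.5
Overall factor = 1.50 mM / (0.0613 μM) = 24470
x = 24470 / 4076.5 = 6.00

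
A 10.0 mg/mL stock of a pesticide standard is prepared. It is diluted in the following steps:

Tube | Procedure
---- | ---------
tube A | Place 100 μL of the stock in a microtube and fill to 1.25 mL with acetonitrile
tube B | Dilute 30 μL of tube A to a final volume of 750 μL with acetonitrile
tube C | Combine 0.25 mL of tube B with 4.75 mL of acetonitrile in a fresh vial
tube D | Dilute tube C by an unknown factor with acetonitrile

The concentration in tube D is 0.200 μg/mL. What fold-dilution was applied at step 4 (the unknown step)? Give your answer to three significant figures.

Step 1: 100 μL brought to 1.25 mL → factor 1250/100 = 12.5
Step 2: 30 μL brought to 750 μL → factor 750/30 = 25
Step 3: 0.25 mL + 4.75 mL = 5 mL total → factor 5/0.25 = 20
Step 4: unknown factor x
Product of known-step factors = 6250
Overall factor = 10.0 mg/mL / (0.200 μg/mL) = 50000
x = 50000 / 6250 = 8.00

8.00-fold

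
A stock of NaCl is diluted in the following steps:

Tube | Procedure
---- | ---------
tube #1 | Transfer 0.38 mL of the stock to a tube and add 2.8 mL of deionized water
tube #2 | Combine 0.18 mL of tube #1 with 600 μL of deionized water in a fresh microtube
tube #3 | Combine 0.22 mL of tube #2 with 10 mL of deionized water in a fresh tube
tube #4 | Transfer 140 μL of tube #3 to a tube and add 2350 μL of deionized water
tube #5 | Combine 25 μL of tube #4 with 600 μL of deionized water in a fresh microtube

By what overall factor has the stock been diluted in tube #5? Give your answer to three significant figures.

7.49 × 10^5

Step 1: 0.38 mL + 2.8 mL = 3.18 mL total → factor 3.18/0.38 = 8.3684
Step 2: 0.18 mL + 600 μL = 0.78 mL total → factor 0.78/0.18 = 4.3333
Step 3: 0.22 mL + 10 mL = 10.22 mL total → factor 10.22/0.22 = 46.455
Step 4: 140 μL + 2350 μL = 2490 μL total → factor 2490/140 = 17.786
Step 5: 25 μL + 600 μL = 625 μL total → factor 625/25 = 25
Overall dilution factor = 8.3684 × 4.3333 × 46.455 × 17.786 × 25 = 7.4904 × 10^5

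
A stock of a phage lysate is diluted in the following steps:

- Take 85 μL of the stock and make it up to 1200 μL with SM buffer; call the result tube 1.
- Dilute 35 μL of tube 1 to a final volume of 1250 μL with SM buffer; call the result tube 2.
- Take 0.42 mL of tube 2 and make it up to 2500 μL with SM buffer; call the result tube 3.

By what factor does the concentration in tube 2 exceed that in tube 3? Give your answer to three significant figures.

Step 1: 85 μL brought to 1200 μL → factor 1200/85 = 14.118
Step 2: 35 μL brought to 1250 μL → factor 1250/35 = 35.714
Step 3: 0.42 mL brought to 2500 μL → factor 2.5/0.42 = 5.9524
Dilution factor to tube 2 = 504.2; to tube 3 = 3001.2
[tube 2]/[tube 3] = (factor to tube 3)/(factor to tube 2) = 3001.2/504.2 = 5.95

5.95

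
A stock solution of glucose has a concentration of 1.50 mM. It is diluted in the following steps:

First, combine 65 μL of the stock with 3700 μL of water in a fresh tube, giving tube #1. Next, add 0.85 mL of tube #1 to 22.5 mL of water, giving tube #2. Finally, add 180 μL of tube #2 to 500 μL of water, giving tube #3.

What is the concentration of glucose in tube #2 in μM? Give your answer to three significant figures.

Step 1: 65 μL + 3700 μL = 3765 μL total → factor 3765/65 = 57.923
Step 2: 0.85 mL + 22.5 mL = 23.35 mL total → factor 23.35/0.85 = 27.471
Dilution factor through tube #2 = 57.923 × 27.471 = 1591.2
[tube #2] = 1.50 mM / 1591.2 = 0.0009427 mM = 0.943 μM

0.943 μM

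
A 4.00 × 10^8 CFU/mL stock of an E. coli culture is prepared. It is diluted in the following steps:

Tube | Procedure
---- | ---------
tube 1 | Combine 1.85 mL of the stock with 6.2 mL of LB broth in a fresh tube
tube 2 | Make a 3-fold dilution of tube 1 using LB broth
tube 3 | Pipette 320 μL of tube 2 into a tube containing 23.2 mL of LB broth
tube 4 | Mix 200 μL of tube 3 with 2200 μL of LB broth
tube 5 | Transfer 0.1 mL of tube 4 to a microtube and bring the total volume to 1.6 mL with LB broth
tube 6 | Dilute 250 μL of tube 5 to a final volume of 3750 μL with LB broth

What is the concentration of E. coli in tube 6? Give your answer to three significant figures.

145 CFU/mL

Step 1: 1.85 mL + 6.2 mL = 8.05 mL total → factor 8.05/1.85 = 4.3514
Step 2: 3-fold → factor 3
Step 3: 320 μL + 23.2 mL = 23520 μL total → factor 23520/320 = 73.5
Step 4: 200 μL + 2200 μL = 2400 μL total → factor 2400/200 = 12
Step 5: 0.1 mL brought to 1.6 mL → factor 1.6/0.1 = 16
Step 6: 250 μL brought to 3750 μL → factor 3750/250 = 15
Overall dilution factor = 4.3514 × 3 × 73.5 × 12 × 16 × 15 = 2.7633 × 10^6
Final = 4.00 × 10^8 CFU/mL / 2.7633 × 10^6 = 145 CFU/mL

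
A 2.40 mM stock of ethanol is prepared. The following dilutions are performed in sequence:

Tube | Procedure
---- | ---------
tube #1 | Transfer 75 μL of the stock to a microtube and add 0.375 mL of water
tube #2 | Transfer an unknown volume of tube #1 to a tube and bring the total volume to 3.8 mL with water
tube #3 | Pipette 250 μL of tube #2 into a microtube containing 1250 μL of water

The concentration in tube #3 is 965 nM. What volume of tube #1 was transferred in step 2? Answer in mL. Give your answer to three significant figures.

0.0550 mL

Step 1: 75 μL + 0.375 mL = 450 μL total → factor 450/75 = 6
Step 2: v brought to 3.8 mL → factor = 3.8 mL/v
Step 3: 250 μL + 1250 μL = 1500 μL total → factor 1500/250 = 6
Product of known-step factors = 36
Overall factor = 2.40 mM / (965 nM) = 2487
Step-2 factor = 2487 / 36 = 69.085
v = 3.8 mL / 69.085 = 0.0550 mL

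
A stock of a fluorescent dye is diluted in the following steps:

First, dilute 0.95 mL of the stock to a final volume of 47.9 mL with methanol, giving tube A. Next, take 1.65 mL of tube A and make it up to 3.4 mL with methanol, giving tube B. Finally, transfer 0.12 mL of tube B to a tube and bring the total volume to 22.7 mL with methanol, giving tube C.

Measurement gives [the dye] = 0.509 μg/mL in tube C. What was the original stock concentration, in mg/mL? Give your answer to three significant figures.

Step 1: 0.95 mL brought to 47.9 mL → factor 47.9/0.95 = 50.421
Step 2: 1.65 mL brought to 3.4 mL → factor 3.4/1.65 = 2.0606
Step 3: 0.12 mL brought to 22.7 mL → factor 22.7/0.12 = 189.17
Overall dilution factor = 50.421 × 2.0606 × 189.17 = 19654
Stock = 0.509 μg/mL × 19654 = 1.000 × 10^4 μg/mL = 10.0 mg/mL

10.0 mg/mL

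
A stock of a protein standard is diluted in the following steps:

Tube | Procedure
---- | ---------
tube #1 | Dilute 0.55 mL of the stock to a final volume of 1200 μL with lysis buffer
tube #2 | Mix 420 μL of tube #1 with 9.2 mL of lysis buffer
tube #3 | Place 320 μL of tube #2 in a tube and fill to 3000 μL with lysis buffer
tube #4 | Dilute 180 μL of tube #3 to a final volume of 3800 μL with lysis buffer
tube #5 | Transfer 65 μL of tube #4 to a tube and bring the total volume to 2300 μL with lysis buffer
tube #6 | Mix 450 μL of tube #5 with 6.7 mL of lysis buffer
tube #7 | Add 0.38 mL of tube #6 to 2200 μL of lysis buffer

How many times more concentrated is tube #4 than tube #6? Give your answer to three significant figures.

562

Step 1: 0.55 mL brought to 1200 μL → factor 1.2/0.55 = 2.1818
Step 2: 420 μL + 9.2 mL = 9620 μL total → factor 9620/420 = 22.905
Step 3: 320 μL brought to 3000 μL → factor 3000/320 = 9.375
Step 4: 180 μL brought to 3800 μL → factor 3800/180 = 21.111
Step 5: 65 μL brought to 2300 μL → factor 2300/65 = 35.385
Step 6: 450 μL + 6.7 mL = 7150 μL total → factor 7150/450 = 15.889
Dilution factor to tube #4 = 9890.7; to tube #6 = 5.5608 × 10^6
[tube #4]/[tube #6] = (factor to tube #6)/(factor to tube #4) = 5.5608 × 10^6/9890.7 = 562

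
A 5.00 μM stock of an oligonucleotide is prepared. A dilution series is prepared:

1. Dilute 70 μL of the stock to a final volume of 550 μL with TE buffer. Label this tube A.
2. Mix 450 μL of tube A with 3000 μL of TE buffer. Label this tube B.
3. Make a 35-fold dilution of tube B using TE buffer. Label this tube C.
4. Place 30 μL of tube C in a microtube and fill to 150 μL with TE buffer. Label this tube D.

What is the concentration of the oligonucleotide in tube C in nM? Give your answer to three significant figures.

2.37 nM

Step 1: 70 μL brought to 550 μL → factor 550/70 = 7.8571
Step 2: 450 μL + 3000 μL = 3450 μL total → factor 3450/450 = 7.6667
Step 3: 35-fold → factor 35
Dilution factor through tube C = 7.8571 × 7.6667 × 35 = 2108.3
[tube C] = 5.00 μM / 2108.3 = 0.002372 μM = 2.37 nM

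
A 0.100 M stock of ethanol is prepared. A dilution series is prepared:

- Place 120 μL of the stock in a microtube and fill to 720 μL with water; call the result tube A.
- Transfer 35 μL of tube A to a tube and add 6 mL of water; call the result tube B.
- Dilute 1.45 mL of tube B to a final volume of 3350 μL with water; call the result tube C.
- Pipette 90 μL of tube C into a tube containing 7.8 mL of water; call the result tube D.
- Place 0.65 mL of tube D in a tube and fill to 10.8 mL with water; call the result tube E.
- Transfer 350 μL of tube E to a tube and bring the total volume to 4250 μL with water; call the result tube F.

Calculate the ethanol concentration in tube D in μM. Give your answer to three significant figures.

0.477 μM

Step 1: 120 μL brought to 720 μL → factor 720/120 = 6
Step 2: 35 μL + 6 mL = 6035 μL total → factor 6035/35 = 172.43
Step 3: 1.45 mL brought to 3350 μL → factor 3.35/1.45 = 2.3103
Step 4: 90 μL + 7.8 mL = 7890 μL total → factor 7890/90 = 87.667
Dilution factor through tube D = 6 × 172.43 × 2.3103 × 87.667 = 2.0954 × 10^5
[tube D] = 0.100 M / 2.0954 × 10^5 = 4.772 × 10^-7 M = 0.477 μM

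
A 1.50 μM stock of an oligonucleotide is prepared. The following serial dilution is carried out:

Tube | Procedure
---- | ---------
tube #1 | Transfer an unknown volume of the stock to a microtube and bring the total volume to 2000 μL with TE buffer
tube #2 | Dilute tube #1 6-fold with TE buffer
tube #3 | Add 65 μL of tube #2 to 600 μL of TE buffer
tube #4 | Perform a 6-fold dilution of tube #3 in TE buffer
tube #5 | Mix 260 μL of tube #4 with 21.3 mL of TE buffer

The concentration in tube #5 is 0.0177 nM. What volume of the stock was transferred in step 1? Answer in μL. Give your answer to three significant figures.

721 μL

Step 1: v brought to 2000 μL → factor = 2000 μL/v
Step 2: 6-fold → factor 6
Step 3: 65 μL + 600 μL = 665 μL total → factor 665/65 = 10.231
Step 4: 6-fold → factor 6
Step 5: 260 μL + 21.3 mL = 21560 μL total → factor 21560/260 = 82.923
Product of known-step factors = 30541
Overall factor = 1.50 μM / (0.0177 nM) = 84746
Step-1 factor = 84746 / 30541 = 2.7748
v = 2000 μL / 2.7748 = 721 μL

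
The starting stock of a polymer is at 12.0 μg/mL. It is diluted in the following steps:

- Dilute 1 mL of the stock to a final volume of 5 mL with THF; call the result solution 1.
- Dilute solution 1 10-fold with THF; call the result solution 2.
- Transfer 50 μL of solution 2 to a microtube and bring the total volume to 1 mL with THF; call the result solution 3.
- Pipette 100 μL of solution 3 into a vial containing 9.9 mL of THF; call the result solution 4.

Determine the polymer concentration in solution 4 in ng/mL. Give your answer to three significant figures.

0.120 ng/mL

Step 1: 1 mL brought to 5 mL → factor 5/1 = 5
Step 2: 10-fold → factor 10
Step 3: 50 μL brought to 1 mL → factor 1000/50 = 20
Step 4: 100 μL + 9.9 mL = 10000 μL total → factor 10000/100 = 100
Overall dilution factor = 5 × 10 × 20 × 100 = 1 × 10^5
Final = 12.0 μg/mL / 1 × 10^5 = 0.0001200 μg/mL = 0.120 ng/mL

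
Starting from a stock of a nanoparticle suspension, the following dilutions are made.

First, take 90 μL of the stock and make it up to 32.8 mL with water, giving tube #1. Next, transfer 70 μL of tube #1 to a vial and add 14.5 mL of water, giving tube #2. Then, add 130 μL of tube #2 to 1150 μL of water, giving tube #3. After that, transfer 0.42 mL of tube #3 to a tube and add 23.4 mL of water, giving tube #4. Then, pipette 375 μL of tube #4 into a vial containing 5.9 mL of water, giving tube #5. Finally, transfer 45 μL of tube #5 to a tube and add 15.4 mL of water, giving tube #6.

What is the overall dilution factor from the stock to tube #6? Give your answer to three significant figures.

Step 1: 90 μL brought to 32.8 mL → factor 32800/90 = 364.44
Step 2: 70 μL + 14.5 mL = 14570 μL total → factor 14570/70 = 208.14
Step 3: 130 μL + 1150 μL = 1280 μL total → factor 1280/130 = 9.8462
Step 4: 0.42 mL + 23.4 mL = 23.82 mL total → factor 23.82/0.42 = 56.714
Step 5: 375 μL + 5.9 mL = 6275 μL total → factor 6275/375 = 16.733
Step 6: 45 μL + 15.4 mL = 15445 μL total → factor 15445/45 = 343.22
Overall dilution factor = 364.44 × 208.14 × 9.8462 × 56.714 × 16.733 × 343.22 = 2.4328 × 10^11

2.43 × 10^11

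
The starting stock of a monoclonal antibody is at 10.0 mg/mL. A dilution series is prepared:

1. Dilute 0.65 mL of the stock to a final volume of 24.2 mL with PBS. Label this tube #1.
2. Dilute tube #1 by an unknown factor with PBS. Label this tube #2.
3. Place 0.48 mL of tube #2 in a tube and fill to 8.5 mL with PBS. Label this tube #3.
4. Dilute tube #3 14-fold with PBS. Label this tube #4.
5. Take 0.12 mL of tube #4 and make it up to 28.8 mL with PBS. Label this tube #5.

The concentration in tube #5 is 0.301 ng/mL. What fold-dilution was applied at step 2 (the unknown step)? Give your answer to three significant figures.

15.0-fold

Step 1: 0.65 mL brought to 24.2 mL → factor 24.2/0.65 = 37.231
Step 2: unknown factor x
Step 3: 0.48 mL brought to 8.5 mL → factor 8.5/0.48 = 17.708
Step 4: 14-fold → factor 14
Step 5: 0.12 mL brought to 28.8 mL → factor 28.8/0.12 = 240
Product of known-step factors = 2.2152 × 10^6
Overall factor = 10.0 mg/mL / (0.301 ng/mL) = 3.3223 × 10^7
x = 3.3223 × 10^7 / 2.2152 × 10^6 = 15.0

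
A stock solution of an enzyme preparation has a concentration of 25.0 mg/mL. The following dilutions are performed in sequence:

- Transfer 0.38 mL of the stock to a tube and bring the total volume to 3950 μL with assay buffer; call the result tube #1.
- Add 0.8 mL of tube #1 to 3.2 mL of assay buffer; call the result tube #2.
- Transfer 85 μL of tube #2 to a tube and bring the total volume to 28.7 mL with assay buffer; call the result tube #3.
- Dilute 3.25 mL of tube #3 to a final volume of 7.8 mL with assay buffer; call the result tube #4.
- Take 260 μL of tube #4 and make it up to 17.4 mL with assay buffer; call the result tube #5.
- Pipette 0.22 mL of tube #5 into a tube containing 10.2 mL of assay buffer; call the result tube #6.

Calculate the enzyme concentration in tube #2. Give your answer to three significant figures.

0.481 mg/mL

Step 1: 0.38 mL brought to 3950 μL → factor 3.95/0.38 = 10.395
Step 2: 0.8 mL + 3.2 mL = 4 mL total → factor 4/0.8 = 5
Dilution factor through tube #2 = 10.395 × 5 = 51.974
[tube #2] = 25.0 mg/mL / 51.974 = 0.481 mg/mL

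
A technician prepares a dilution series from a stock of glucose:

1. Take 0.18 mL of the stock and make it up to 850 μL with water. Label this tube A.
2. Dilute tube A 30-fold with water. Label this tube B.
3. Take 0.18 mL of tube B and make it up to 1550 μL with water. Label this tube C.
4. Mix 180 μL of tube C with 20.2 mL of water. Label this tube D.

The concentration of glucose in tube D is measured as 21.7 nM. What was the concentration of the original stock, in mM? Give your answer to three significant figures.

3.00 mM

Step 1: 0.18 mL brought to 850 μL → factor 0.85/0.18 = 4.7222
Step 2: 30-fold → factor 30
Step 3: 0.18 mL brought to 1550 μL → factor 1.55/0.18 = 8.6111
Step 4: 180 μL + 20.2 mL = 20380 μL total → factor 20380/180 = 113.22
Overall dilution factor = 4.7222 × 30 × 8.6111 × 113.22 = 1.3812 × 10^5
Stock = 21.7 nM × 1.3812 × 10^5 = 2.997 × 10^6 nM = 3.00 mM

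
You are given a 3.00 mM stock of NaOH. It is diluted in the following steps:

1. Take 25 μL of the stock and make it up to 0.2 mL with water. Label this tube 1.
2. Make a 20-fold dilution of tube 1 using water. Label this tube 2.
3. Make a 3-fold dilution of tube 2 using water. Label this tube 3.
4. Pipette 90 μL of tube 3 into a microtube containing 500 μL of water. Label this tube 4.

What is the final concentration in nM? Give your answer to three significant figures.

Step 1: 25 μL brought to 0.2 mL → factor 200/25 = 8
Step 2: 20-fold → factor 20
Step 3: 3-fold → factor 3
Step 4: 90 μL + 500 μL = 590 μL total → factor 590/90 = 6.5556
Overall dilution factor = 8 × 20 × 3 × 6.5556 = 3146.7
Final = 3.00 mM / 3146.7 = 0.0009534 mM = 953 nM

953 nM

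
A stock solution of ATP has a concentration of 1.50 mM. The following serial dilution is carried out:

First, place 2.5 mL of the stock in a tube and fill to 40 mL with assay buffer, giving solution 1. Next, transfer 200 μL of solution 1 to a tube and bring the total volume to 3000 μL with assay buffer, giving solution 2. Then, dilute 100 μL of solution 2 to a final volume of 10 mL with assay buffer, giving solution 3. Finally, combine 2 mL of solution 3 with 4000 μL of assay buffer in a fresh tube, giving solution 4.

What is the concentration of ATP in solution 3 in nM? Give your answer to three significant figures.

62.5 nM

Step 1: 2.5 mL brought to 40 mL → factor 40/2.5 = 16
Step 2: 200 μL brought to 3000 μL → factor 3000/200 = 15
Step 3: 100 μL brought to 10 mL → factor 10000/100 = 100
Dilution factor through solution 3 = 16 × 15 × 100 = 24000
[solution 3] = 1.50 mM / 24000 = 6.250 × 10^-5 mM = 62.5 nM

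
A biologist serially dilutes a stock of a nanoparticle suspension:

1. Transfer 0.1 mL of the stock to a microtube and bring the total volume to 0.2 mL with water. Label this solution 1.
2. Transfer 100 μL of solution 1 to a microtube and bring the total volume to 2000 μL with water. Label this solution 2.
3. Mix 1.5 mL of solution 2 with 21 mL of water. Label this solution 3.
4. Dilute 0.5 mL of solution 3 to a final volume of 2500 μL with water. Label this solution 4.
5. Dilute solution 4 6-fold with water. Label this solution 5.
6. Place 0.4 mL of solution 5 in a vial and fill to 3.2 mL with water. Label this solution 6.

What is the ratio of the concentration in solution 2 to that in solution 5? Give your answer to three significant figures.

450

Step 1: 0.1 mL brought to 0.2 mL → factor 0.2/0.1 = 2
Step 2: 100 μL brought to 2000 μL → factor 2000/100 = 20
Step 3: 1.5 mL + 21 mL = 22.5 mL total → factor 22.5/1.5 = 15
Step 4: 0.5 mL brought to 2500 μL → factor 2.5/0.5 = 5
Step 5: 6-fold → factor 6
Dilution factor to solution 2 = 40; to solution 5 = 18000
[solution 2]/[solution 5] = (factor to solution 5)/(factor to solution 2) = 18000/40 = 450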